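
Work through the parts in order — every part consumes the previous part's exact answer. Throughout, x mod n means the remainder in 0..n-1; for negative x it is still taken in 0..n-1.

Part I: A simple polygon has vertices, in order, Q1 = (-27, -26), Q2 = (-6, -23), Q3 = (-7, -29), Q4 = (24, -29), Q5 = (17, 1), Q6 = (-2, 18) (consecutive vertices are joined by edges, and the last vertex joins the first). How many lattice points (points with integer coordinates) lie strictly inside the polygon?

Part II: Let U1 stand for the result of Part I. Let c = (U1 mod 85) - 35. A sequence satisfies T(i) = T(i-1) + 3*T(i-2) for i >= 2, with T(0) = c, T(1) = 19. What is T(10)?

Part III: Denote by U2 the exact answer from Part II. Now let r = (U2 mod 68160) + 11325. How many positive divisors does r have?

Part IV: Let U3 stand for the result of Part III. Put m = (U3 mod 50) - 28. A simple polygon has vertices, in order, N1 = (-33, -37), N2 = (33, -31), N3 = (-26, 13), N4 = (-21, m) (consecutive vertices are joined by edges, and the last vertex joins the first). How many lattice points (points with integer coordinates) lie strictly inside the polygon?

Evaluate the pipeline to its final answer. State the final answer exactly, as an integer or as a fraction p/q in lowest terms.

1385

Part I: cross terms: (-27*-23 - -6*-26)=465, (-6*-29 - -7*-23)=13, (-7*-29 - 24*-29)=899, (24*1 - 17*-29)=517, (17*18 - -2*1)=308, (-2*-26 - -27*18)=538; twice the area = |2740| = 2740; area = 1370; boundary points = 3 + 1 + 31 + 1 + 1 + 1 = 38; strictly interior points = area - boundary/2 + 1 = 1352; answer 1352
Part II: U1 = 1352; c = 42; T(2) = 1*(19) + 3*(42) = 145; iterating: T(2)=145, T(3)=202, T(4)=637, T(5)=1243, T(6)=3154, T(7)=6883, T(8)=16345, T(9)=36994, T(10)=86029; answer 86029
Part III: U2 = 86029; r = 29194; 29194 = 2 * 11 * 1327; number of divisors = (1+1) * (1+1) * (1+1) = 8; answer 8
Part IV: U3 = 8; m = -20; cross terms: (-33*-31 - 33*-37)=2244, (33*13 - -26*-31)=-377, (-26*-20 - -21*13)=793, (-21*-37 - -33*-20)=117; twice the area = |2777| = 2777; area = 2777/2; boundary points = 6 + 1 + 1 + 1 = 9; strictly interior points = area - boundary/2 + 1 = 1385; answer 1385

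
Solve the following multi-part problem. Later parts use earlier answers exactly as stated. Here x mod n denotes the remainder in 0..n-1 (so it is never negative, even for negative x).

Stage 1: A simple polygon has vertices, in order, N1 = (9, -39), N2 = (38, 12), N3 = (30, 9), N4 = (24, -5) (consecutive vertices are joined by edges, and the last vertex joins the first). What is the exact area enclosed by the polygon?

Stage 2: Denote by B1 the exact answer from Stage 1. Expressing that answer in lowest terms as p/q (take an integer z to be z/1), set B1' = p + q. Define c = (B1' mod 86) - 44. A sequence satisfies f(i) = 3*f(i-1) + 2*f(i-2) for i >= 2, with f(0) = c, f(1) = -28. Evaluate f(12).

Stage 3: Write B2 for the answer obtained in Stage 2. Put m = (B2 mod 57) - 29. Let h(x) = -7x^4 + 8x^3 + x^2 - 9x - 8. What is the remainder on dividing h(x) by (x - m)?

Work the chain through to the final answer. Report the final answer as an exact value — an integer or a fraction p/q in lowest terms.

Stage 1: cross terms: (9*12 - 38*-39)=1590, (38*9 - 30*12)=-18, (30*-5 - 24*9)=-366, (24*-39 - 9*-5)=-891; twice the area = |315| = 315; area = 315/2; answer 315/2
Stage 2: B1 = 315/2; threaded value p + q = 317; c = 15; f(2) = 3*(-28) + 2*(15) = -54; iterating: f(2)=-54, f(3)=-218, f(4)=-762, f(5)=-2722, f(6)=-9690, f(7)=-34514, f(8)=-122922, f(9)=-437794, f(10)=-1559226, f(11)=-5553266, f(12)=-19778250; answer -19778250
Stage 3: B2 = -19778250; m = -20; remainder = value at the root: -7*(-20)^4 + 8*(-20)^3 + 1*(-20)^2 - 9*(-20)^1 - 8 = (-1120000) + (-64000) + (400) + (180) + (-8) = -1183428; answer -1183428

-1183428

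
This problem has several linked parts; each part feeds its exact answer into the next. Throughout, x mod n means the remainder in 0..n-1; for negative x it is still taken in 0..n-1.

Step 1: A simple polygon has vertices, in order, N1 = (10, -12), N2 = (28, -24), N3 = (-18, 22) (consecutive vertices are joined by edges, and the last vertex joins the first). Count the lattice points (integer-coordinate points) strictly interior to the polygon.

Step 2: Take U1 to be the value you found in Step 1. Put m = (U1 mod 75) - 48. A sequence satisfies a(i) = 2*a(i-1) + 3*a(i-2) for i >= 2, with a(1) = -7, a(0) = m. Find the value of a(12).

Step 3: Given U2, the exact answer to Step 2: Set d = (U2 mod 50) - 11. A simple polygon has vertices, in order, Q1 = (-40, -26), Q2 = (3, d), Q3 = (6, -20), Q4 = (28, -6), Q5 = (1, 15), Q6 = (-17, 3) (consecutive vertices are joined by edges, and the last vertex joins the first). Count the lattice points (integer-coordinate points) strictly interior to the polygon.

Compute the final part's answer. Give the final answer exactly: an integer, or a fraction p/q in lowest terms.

933

Step 1: cross terms: (10*-24 - 28*-12)=96, (28*22 - -18*-24)=184, (-18*-12 - 10*22)=-4; twice the area = |276| = 276; area = 138; boundary points = 6 + 46 + 2 = 54; strictly interior points = area - boundary/2 + 1 = 112; answer 112
Step 2: U1 = 112; m = -11; a(2) = 2*(-7) + 3*(-11) = -47; iterating: a(2)=-47, a(3)=-115, a(4)=-371, a(5)=-1087, a(6)=-3287, a(7)=-9835, a(8)=-29531, a(9)=-88567, a(10)=-265727, a(11)=-797155, a(12)=-2391491; answer -2391491
Step 3: U2 = -2391491; d = -2; cross terms: (-40*-2 - 3*-26)=158, (3*-20 - 6*-2)=-48, (6*-6 - 28*-20)=524, (28*15 - 1*-6)=426, (1*3 - -17*15)=258, (-17*-26 - -40*3)=562; twice the area = |1880| = 1880; area = 940; boundary points = 1 + 3 + 2 + 3 + 6 + 1 = 16; strictly interior points = area - boundary/2 + 1 = 933; answer 933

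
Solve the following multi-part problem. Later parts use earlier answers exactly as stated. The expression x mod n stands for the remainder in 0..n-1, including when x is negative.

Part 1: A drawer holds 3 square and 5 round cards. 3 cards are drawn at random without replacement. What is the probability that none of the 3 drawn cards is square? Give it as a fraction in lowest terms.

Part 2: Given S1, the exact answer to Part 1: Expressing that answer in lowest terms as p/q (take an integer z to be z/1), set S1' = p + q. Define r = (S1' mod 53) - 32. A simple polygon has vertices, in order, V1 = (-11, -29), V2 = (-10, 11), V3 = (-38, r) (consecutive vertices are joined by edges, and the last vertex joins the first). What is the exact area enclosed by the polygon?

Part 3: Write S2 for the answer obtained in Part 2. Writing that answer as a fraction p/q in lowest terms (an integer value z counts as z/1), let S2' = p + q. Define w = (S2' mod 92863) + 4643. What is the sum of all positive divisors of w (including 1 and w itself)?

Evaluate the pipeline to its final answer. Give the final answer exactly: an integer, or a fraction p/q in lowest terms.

6936

Part 1: total draws C(8,3) = 56; favorable C(5,3) = 10; P = 5/28; answer 5/28
Part 2: S1 = 5/28; threaded value p + q = 33; r = 1; cross terms: (-11*11 - -10*-29)=-411, (-10*1 - -38*11)=408, (-38*-29 - -11*1)=1113; twice the area = |1110| = 1110; area = 555; answer 555
Part 3: S2 = 555; threaded value p + q = 556; w = 5199; 5199 = 3 * 1733; sigma = (1 + 3) * (1 + 1733) = 4 * 1734 = 6936; answer 6936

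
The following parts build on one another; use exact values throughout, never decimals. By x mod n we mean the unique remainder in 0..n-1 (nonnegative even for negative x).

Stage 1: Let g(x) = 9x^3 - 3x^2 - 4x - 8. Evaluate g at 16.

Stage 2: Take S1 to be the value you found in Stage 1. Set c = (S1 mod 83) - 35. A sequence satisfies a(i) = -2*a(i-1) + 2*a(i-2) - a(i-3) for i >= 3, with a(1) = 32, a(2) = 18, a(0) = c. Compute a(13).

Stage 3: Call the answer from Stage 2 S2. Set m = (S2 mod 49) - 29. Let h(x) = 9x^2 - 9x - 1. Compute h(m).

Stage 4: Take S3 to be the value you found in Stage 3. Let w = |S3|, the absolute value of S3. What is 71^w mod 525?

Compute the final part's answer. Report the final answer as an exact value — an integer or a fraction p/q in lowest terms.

Stage 1: 9*(16)^3 - 3*(16)^2 - 4*(16)^1 - 8 = (36864) + (-768) + (-64) + (-8) = 36024; answer 36024
Stage 2: S1 = 36024; c = -33; a(3) = -2*(18) + 2*(32) - 1*(-33) = 61; iterating: a(3)=61, a(4)=-118, a(5)=340, a(6)=-977, a(7)=2752, a(8)=-7798, a(9)=22077, a(10)=-62502, a(11)=176956, a(12)=-500993, a(13)=1418400; answer 1418400
Stage 3: S2 = 1418400; m = 17; 9*(17)^2 - 9*(17)^1 - 1 = (2601) + (-153) + (-1) = 2447; answer 2447
Stage 4: S3 = 2447; w = 2447; squarings mod 525: 71^1=71, 71^2=316, 71^4=106, 71^8=211, 71^16=421, 71^32=316, 71^64=106, 71^128=211, 71^256=421, 71^512=316, 71^1024=106, 71^2048=211; 71^2447 = 71^1 * 71^2 * 71^4 * 71^8 * 71^128 * 71^256 * 71^2048 = 491 (mod 525); answer 491

491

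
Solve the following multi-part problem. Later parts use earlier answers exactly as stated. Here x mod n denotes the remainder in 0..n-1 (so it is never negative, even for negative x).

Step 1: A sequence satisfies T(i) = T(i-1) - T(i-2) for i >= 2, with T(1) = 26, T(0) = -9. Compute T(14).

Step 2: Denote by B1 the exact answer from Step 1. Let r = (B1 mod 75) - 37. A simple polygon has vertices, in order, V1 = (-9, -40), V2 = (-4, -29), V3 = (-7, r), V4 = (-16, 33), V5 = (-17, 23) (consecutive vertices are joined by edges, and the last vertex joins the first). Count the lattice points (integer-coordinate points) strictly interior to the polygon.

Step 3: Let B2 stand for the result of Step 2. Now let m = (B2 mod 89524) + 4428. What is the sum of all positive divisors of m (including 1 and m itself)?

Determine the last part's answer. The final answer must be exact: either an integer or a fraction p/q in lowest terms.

Step 1: T(2) = 1*(26) - 1*(-9) = 35; iterating: T(2)=35, T(3)=9, T(4)=-26, T(5)=-35, T(6)=-9, T(7)=26, T(8)=35, T(9)=9, T(10)=-26, T(11)=-35, T(12)=-9, T(13)=26, T(14)=35; answer 35
Step 2: B1 = 35; r = -2; cross terms: (-9*-29 - -4*-40)=101, (-4*-2 - -7*-29)=-195, (-7*33 - -16*-2)=-263, (-16*23 - -17*33)=193, (-17*-40 - -9*23)=887; twice the area = |723| = 723; area = 723/2; boundary points = 1 + 3 + 1 + 1 + 1 = 7; strictly interior points = area - boundary/2 + 1 = 359; answer 359
Step 3: B2 = 359; m = 4787; 4787 is prime, so its only divisors are 1 and 4787; sigma = 1 + 4787 = 4788; answer 4788

4788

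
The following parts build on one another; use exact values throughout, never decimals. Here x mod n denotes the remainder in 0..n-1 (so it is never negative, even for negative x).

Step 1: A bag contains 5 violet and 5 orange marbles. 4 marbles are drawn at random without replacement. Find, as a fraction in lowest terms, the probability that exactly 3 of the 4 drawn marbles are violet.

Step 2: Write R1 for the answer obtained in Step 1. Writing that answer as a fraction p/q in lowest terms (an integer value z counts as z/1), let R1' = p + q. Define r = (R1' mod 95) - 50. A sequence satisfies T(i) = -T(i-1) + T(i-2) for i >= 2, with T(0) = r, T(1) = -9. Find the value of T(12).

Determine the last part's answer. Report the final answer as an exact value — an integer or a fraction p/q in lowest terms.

Step 1: total draws C(10,4) = 210; favorable C(5,3)*C(5,1) = 50; P = 5/21; answer 5/21
Step 2: R1 = 5/21; threaded value p + q = 26; r = -24; T(2) = -1*(-9) + 1*(-24) = -15; iterating: T(2)=-15, T(3)=6, T(4)=-21, T(5)=27, T(6)=-48, T(7)=75, T(8)=-123, T(9)=198, T(10)=-321, T(11)=519, T(12)=-840; answer -840

-840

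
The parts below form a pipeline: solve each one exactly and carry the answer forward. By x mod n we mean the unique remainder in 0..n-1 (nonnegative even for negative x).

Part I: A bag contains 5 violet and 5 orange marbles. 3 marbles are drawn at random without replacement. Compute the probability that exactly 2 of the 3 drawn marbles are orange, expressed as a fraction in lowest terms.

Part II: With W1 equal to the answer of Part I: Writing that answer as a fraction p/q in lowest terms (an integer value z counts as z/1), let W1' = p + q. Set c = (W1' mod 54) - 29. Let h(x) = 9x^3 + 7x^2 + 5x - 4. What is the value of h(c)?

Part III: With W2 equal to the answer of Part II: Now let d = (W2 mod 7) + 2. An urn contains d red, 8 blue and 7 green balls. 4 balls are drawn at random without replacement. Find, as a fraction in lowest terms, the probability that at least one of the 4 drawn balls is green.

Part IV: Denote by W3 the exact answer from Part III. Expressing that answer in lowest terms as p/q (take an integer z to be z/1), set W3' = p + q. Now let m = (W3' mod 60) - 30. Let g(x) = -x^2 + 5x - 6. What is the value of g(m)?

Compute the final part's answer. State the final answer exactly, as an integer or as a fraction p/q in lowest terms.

-380

Part I: total draws C(10,3) = 120; favorable C(5,2)*C(5,1) = 50; P = 5/12; answer 5/12
Part II: W1 = 5/12; threaded value p + q = 17; c = -12; 9*(-12)^3 + 7*(-12)^2 + 5*(-12)^1 - 4 = (-15552) + (1008) + (-60) + (-4) = -14608; answer -14608
Part III: W2 = -14608; d = 3; total draws C(18,4) = 3060; complement C(11,4) = 330; favorable 3060 - 330 = 2730; P = 91/102; answer 91/102
Part IV: W3 = 91/102; threaded value p + q = 193; m = -17; -1*(-17)^2 + 5*(-17)^1 - 6 = (-289) + (-85) + (-6) = -380; answer -380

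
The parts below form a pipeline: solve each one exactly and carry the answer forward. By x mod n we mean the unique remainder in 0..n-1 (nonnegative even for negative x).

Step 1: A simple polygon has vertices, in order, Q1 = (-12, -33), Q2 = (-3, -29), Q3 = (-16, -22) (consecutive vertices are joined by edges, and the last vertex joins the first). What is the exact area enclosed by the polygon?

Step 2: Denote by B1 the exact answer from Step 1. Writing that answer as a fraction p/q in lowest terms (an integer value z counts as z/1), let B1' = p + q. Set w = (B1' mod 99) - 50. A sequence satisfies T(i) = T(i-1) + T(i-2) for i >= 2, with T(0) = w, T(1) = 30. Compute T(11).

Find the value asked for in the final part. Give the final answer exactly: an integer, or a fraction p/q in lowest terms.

910

Step 1: cross terms: (-12*-29 - -3*-33)=249, (-3*-22 - -16*-29)=-398, (-16*-33 - -12*-22)=264; twice the area = |115| = 115; area = 115/2; answer 115/2
Step 2: B1 = 115/2; threaded value p + q = 117; w = -32; T(2) = 1*(30) + 1*(-32) = -2; iterating: T(2)=-2, T(3)=28, T(4)=26, T(5)=54, T(6)=80, T(7)=134, T(8)=214, T(9)=348, T(10)=562, T(11)=910; answer 910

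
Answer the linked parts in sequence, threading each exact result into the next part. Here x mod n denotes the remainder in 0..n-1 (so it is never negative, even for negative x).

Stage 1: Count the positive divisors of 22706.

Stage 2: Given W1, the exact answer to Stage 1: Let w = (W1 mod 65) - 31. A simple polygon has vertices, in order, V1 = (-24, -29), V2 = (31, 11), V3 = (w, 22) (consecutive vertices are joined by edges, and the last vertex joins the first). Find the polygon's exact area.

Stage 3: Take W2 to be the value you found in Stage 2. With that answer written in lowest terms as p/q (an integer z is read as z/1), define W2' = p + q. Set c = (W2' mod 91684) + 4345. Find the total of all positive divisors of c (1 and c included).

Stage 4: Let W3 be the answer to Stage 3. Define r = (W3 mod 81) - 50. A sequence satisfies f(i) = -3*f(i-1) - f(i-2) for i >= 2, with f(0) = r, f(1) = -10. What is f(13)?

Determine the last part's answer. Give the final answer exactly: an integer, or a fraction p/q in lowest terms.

Stage 1: 22706 = 2 * 11353; number of divisors = (1+1) * (1+1) = 4; answer 4
Stage 2: W1 = 4; w = -27; cross terms: (-24*11 - 31*-29)=635, (31*22 - -27*11)=979, (-27*-29 - -24*22)=1311; twice the area = |2925| = 2925; area = 2925/2; answer 2925/2
Stage 3: W2 = 2925/2; threaded value p + q = 2927; c = 7272; 7272 = 2^3 * 3^2 * 101; sigma = (1 + 2 + 4 + 8) * (1 + 3 + 9) * (1 + 101) = 15 * 13 * 102 = 19890; answer 19890
Stage 4: W3 = 19890; r = -5; f(2) = -3*(-10) - 1*(-5) = 35; iterating: f(2)=35, f(3)=-95, f(4)=250, f(5)=-655, f(6)=1715, f(7)=-4490, f(8)=11755, f(9)=-30775, f(10)=80570, f(11)=-210935, f(12)=552235, f(13)=-1445770; answer -1445770

-1445770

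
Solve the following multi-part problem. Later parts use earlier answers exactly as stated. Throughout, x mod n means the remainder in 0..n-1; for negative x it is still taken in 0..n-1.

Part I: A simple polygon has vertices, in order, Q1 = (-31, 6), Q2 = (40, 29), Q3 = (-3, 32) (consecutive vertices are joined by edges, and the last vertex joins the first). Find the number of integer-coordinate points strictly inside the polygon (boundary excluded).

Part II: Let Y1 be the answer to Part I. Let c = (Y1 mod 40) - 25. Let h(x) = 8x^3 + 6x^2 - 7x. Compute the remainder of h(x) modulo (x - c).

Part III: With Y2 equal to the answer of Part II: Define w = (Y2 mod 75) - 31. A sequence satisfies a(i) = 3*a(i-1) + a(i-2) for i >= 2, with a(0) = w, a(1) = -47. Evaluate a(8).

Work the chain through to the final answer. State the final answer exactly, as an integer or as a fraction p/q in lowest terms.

Part I: cross terms: (-31*29 - 40*6)=-1139, (40*32 - -3*29)=1367, (-3*6 - -31*32)=974; twice the area = |1202| = 1202; area = 601; boundary points = 1 + 1 + 2 = 4; strictly interior points = area - boundary/2 + 1 = 600; answer 600
Part II: Y1 = 600; c = -25; remainder = value at the root: 8*(-25)^3 + 6*(-25)^2 - 7*(-25)^1 = (-125000) + (3750) + (175) = -121075; answer -121075
Part III: Y2 = -121075; w = 19; a(2) = 3*(-47) + 1*(19) = -122; iterating: a(2)=-122, a(3)=-413, a(4)=-1361, a(5)=-4496, a(6)=-14849, a(7)=-49043, a(8)=-161978; answer -161978

-161978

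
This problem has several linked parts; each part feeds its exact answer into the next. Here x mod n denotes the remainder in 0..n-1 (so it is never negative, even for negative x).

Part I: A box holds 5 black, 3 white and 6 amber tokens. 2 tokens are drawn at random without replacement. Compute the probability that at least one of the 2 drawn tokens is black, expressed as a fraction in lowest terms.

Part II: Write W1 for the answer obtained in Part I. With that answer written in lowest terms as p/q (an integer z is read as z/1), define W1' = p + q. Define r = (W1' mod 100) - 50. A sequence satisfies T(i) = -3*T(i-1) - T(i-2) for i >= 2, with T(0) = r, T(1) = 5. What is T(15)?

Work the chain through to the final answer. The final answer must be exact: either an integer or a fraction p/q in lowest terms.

2888956

Part I: total draws C(14,2) = 91; complement C(9,2) = 36; favorable 91 - 36 = 55; P = 55/91; answer 55/91
Part II: W1 = 55/91; threaded value p + q = 146; r = -4; T(2) = -3*(5) - 1*(-4) = -11; iterating: T(2)=-11, T(3)=28, T(4)=-73, T(5)=191, T(6)=-500, T(7)=1309, T(8)=-3427, T(9)=8972, T(10)=-23489, T(11)=61495, T(12)=-160996, T(13)=421493, T(14)=-1103483, T(15)=2888956; answer 2888956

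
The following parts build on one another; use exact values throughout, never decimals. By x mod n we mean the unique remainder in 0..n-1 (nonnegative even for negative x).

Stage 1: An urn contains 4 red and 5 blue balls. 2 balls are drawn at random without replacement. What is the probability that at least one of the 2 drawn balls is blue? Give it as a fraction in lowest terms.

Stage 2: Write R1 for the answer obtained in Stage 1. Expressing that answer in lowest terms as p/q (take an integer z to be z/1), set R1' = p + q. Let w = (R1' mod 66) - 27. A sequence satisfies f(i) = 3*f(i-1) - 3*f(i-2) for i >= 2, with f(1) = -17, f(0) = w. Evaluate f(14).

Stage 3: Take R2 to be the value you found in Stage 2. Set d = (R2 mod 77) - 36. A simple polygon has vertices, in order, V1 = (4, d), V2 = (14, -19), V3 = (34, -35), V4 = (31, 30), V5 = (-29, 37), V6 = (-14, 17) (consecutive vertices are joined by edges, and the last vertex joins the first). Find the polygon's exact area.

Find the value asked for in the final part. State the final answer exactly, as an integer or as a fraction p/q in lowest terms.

3879/2

Stage 1: total draws C(9,2) = 36; complement C(4,2) = 6; favorable 36 - 6 = 30; P = 5/6; answer 5/6
Stage 2: R1 = 5/6; threaded value p + q = 11; w = -16; f(2) = 3*(-17) - 3*(-16) = -3; iterating: f(2)=-3, f(3)=42, f(4)=135, f(5)=279, f(6)=432, f(7)=459, f(8)=81, f(9)=-1134, f(10)=-3645, f(11)=-7533, f(12)=-11664, f(13)=-12393, f(14)=-2187; answer -2187
Stage 3: R2 = -2187; d = 10; cross terms: (4*-19 - 14*10)=-216, (14*-35 - 34*-19)=156, (34*30 - 31*-35)=2105, (31*37 - -29*30)=2017, (-29*17 - -14*37)=25, (-14*10 - 4*17)=-208; twice the area = |3879| = 3879; area = 3879/2; answer 3879/2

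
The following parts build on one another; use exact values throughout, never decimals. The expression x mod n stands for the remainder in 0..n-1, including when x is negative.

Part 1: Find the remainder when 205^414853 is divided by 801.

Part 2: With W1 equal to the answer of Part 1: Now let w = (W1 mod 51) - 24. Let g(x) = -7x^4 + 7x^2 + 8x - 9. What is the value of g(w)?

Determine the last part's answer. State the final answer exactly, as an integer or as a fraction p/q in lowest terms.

-109

Part 1: squarings mod 801: 205^1=205, 205^2=373, 205^4=556, 205^8=751, 205^16=97, 205^32=598, 205^64=358, 205^128=4, 205^256=16, 205^512=256, 205^1024=655, 205^2048=490, 205^4096=601, 205^8192=751, 205^16384=97, 205^32768=598, 205^65536=358, 205^131072=4, 205^262144=16; 205^414853 = 205^1 * 205^4 * 205^128 * 205^1024 * 205^4096 * 205^16384 * 205^131072 * 205^262144 = 124 (mod 801); answer 124
Part 2: W1 = 124; w = -2; -7*(-2)^4 + 7*(-2)^2 + 8*(-2)^1 - 9 = (-112) + (28) + (-16) + (-9) = -109; answer -109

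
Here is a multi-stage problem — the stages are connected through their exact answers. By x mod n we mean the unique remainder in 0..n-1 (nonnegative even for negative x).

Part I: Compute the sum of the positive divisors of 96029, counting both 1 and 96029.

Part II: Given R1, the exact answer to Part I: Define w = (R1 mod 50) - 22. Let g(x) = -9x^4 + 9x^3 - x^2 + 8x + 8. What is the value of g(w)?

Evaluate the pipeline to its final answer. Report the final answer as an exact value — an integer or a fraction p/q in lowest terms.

Part I: 96029 = 109 * 881; sigma = (1 + 109) * (1 + 881) = 110 * 882 = 97020; answer 97020
Part II: R1 = 97020; w = -2; -9*(-2)^4 + 9*(-2)^3 - 1*(-2)^2 + 8*(-2)^1 + 8 = (-144) + (-72) + (-4) + (-16) + (8) = -228; answer -228

-228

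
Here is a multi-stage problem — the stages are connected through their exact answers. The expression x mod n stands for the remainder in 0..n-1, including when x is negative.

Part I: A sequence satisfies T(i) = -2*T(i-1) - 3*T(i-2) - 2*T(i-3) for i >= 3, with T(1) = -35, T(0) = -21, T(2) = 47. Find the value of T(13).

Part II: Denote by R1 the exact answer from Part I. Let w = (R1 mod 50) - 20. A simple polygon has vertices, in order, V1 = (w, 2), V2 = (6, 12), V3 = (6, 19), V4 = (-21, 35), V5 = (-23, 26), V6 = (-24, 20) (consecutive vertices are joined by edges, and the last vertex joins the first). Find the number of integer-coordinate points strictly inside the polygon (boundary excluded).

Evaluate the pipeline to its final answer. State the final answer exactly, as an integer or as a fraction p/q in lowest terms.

482

Part I: T(3) = -2*(47) - 3*(-35) - 2*(-21) = 53; iterating: T(3)=53, T(4)=-177, T(5)=101, T(6)=223, T(7)=-395, T(8)=-81, T(9)=901, T(10)=-769, T(11)=-1003, T(12)=2511, T(13)=-475; answer -475
Part II: R1 = -475; w = 5; cross terms: (5*12 - 6*2)=48, (6*19 - 6*12)=42, (6*35 - -21*19)=609, (-21*26 - -23*35)=259, (-23*20 - -24*26)=164, (-24*2 - 5*20)=-148; twice the area = |974| = 974; area = 487; boundary points = 1 + 7 + 1 + 1 + 1 + 1 = 12; strictly interior points = area - boundary/2 + 1 = 482; answer 482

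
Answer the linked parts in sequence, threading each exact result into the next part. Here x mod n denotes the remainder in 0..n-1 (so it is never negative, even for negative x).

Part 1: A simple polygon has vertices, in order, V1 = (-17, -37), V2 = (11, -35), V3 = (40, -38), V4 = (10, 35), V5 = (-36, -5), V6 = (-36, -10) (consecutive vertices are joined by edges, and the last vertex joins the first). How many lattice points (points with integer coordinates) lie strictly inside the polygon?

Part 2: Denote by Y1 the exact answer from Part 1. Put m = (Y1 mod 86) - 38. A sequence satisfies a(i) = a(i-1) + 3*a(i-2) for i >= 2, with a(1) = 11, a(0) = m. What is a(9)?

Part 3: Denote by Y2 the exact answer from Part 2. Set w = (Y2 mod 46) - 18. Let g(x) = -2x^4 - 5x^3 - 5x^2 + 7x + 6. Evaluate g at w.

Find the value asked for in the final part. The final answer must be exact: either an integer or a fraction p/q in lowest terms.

-3

Part 1: cross terms: (-17*-35 - 11*-37)=1002, (11*-38 - 40*-35)=982, (40*35 - 10*-38)=1780, (10*-5 - -36*35)=1210, (-36*-10 - -36*-5)=180, (-36*-37 - -17*-10)=1162; twice the area = |6316| = 6316; area = 3158; boundary points = 2 + 1 + 1 + 2 + 5 + 1 = 12; strictly interior points = area - boundary/2 + 1 = 3153; answer 3153
Part 2: Y1 = 3153; m = 19; a(2) = 1*(11) + 3*(19) = 68; iterating: a(2)=68, a(3)=101, a(4)=305, a(5)=608, a(6)=1523, a(7)=3347, a(8)=7916, a(9)=17957; answer 17957
Part 3: Y2 = 17957; w = -1; -2*(-1)^4 - 5*(-1)^3 - 5*(-1)^2 + 7*(-1)^1 + 6 = (-2) + (5) + (-5) + (-7) + (6) = -3; answer -3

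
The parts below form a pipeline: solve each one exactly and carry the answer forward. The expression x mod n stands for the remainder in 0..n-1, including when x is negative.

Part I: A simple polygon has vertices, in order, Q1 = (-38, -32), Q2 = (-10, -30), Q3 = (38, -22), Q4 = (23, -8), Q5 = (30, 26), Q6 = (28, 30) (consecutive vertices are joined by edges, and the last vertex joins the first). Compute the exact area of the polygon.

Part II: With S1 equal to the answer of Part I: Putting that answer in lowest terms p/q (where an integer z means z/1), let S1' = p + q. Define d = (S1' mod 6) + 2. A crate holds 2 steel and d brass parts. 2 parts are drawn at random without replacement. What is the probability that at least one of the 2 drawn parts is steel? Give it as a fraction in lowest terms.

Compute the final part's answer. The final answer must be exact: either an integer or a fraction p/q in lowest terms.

Part I: cross terms: (-38*-30 - -10*-32)=820, (-10*-22 - 38*-30)=1360, (38*-8 - 23*-22)=202, (23*26 - 30*-8)=838, (30*30 - 28*26)=172, (28*-32 - -38*30)=244; twice the area = |3636| = 3636; area = 1818; answer 1818
Part II: S1 = 1818; threaded value p + q = 1819; d = 3; total draws C(5,2) = 10; complement C(3,2) = 3; favorable 10 - 3 = 7; P = 7/10; answer 7/10

7/10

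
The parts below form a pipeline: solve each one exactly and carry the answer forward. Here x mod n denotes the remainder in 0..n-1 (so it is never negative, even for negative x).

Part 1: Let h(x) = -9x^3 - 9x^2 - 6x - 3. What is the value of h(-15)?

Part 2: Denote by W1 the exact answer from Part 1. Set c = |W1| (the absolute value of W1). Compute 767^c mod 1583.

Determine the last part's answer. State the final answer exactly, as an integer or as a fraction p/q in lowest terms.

Part 1: -9*(-15)^3 - 9*(-15)^2 - 6*(-15)^1 - 3 = (30375) + (-2025) + (90) + (-3) = 28437; answer 28437
Part 2: W1 = 28437; c = 28437; squarings mod 1583: 767^1=767, 767^2=996, 767^4=1058, 767^8=183, 767^16=246, 767^32=362, 767^64=1238, 767^128=300, 767^256=1352, 767^512=1122, 767^1024=399, 767^2048=901, 767^4096=1305, 767^8192=1300, 767^16384=939; 767^28437 = 767^1 * 767^4 * 767^16 * 767^256 * 767^512 * 767^1024 * 767^2048 * 767^8192 * 767^16384 = 320 (mod 1583); answer 320

320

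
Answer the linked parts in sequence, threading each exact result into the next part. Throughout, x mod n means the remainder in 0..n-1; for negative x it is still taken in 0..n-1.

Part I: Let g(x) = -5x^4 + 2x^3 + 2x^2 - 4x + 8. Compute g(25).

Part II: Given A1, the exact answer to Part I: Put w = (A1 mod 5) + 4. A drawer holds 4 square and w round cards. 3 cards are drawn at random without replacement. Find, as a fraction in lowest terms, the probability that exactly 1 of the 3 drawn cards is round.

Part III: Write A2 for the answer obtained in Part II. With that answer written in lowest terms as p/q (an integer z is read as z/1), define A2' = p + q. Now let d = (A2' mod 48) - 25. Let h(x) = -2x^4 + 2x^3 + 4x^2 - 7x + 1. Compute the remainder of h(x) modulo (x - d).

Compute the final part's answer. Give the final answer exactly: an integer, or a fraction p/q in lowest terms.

Part I: -5*(25)^4 + 2*(25)^3 + 2*(25)^2 - 4*(25)^1 + 8 = (-1953125) + (31250) + (1250) + (-100) + (8) = -1920717; answer -1920717
Part II: A1 = -1920717; w = 7; total draws C(11,3) = 165; favorable C(7,1)*C(4,2) = 42; P = 14/55; answer 14/55
Part III: A2 = 14/55; threaded value p + q = 69; d = -4; remainder = value at the root: -2*(-4)^4 + 2*(-4)^3 + 4*(-4)^2 - 7*(-4)^1 + 1 = (-512) + (-128) + (64) + (28) + (1) = -547; answer -547

-547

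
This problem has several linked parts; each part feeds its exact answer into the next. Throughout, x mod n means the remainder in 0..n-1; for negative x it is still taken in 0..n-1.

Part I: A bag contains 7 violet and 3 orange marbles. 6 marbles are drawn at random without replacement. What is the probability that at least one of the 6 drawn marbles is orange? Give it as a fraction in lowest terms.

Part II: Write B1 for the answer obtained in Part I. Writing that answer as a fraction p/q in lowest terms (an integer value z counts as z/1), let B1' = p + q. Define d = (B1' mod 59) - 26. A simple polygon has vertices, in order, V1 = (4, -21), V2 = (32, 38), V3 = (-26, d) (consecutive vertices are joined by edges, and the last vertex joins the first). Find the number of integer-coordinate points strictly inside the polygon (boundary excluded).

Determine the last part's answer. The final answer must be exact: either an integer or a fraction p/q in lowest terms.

812

Part I: total draws C(10,6) = 210; complement C(7,6) = 7; favorable 210 - 7 = 203; P = 29/30; answer 29/30
Part II: B1 = 29/30; threaded value p + q = 59; d = -26; cross terms: (4*38 - 32*-21)=824, (32*-26 - -26*38)=156, (-26*-21 - 4*-26)=650; twice the area = |1630| = 1630; area = 815; boundary points = 1 + 2 + 5 = 8; strictly interior points = area - boundary/2 + 1 = 812; answer 812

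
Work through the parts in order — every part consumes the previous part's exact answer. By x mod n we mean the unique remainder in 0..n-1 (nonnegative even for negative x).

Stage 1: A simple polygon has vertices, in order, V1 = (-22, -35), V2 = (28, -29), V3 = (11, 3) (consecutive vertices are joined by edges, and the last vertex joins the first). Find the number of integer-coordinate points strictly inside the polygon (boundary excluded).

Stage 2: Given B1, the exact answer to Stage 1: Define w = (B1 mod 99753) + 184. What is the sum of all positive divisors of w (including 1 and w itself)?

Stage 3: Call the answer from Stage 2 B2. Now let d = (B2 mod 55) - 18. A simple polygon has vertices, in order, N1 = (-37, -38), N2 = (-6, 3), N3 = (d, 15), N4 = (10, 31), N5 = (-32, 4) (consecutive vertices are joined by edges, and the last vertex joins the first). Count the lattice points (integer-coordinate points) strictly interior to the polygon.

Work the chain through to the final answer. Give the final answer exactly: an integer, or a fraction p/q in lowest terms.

976

Stage 1: cross terms: (-22*-29 - 28*-35)=1618, (28*3 - 11*-29)=403, (11*-35 - -22*3)=-319; twice the area = |1702| = 1702; area = 851; boundary points = 2 + 1 + 1 = 4; strictly interior points = area - boundary/2 + 1 = 850; answer 850
Stage 2: B1 = 850; w = 1034; 1034 = 2 * 11 * 47; sigma = (1 + 2) * (1 + 11) * (1 + 47) = 3 * 12 * 48 = 1728; answer 1728
Stage 3: B2 = 1728; d = 5; cross terms: (-37*3 - -6*-38)=-339, (-6*15 - 5*3)=-105, (5*31 - 10*15)=5, (10*4 - -32*31)=1032, (-32*-38 - -37*4)=1364; twice the area = |1957| = 1957; area = 1957/2; boundary points = 1 + 1 + 1 + 3 + 1 = 7; strictly interior points = area - boundary/2 + 1 = 976; answer 976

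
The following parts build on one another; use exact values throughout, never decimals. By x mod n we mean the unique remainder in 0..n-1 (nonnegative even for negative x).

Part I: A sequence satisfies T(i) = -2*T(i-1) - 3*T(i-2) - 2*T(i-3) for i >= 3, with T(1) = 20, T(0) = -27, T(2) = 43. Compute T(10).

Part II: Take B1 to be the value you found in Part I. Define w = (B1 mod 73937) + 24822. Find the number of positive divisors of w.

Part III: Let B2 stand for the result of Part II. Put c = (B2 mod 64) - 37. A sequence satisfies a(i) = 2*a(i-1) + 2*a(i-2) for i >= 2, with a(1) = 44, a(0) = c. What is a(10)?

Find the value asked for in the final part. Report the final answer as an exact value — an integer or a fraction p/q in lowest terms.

191456

Part I: T(3) = -2*(43) - 3*(20) - 2*(-27) = -92; iterating: T(3)=-92, T(4)=15, T(5)=160, T(6)=-181, T(7)=-148, T(8)=519, T(9)=-232, T(10)=-797; answer -797
Part II: B1 = -797; w = 97962; 97962 = 2 * 3 * 29 * 563; number of divisors = (1+1) * (1+1) * (1+1) * (1+1) = 16; answer 16
Part III: B2 = 16; c = -21; a(2) = 2*(44) + 2*(-21) = 46; iterating: a(2)=46, a(3)=180, a(4)=452, a(5)=1264, a(6)=3432, a(7)=9392, a(8)=25648, a(9)=70080, a(10)=191456; answer 191456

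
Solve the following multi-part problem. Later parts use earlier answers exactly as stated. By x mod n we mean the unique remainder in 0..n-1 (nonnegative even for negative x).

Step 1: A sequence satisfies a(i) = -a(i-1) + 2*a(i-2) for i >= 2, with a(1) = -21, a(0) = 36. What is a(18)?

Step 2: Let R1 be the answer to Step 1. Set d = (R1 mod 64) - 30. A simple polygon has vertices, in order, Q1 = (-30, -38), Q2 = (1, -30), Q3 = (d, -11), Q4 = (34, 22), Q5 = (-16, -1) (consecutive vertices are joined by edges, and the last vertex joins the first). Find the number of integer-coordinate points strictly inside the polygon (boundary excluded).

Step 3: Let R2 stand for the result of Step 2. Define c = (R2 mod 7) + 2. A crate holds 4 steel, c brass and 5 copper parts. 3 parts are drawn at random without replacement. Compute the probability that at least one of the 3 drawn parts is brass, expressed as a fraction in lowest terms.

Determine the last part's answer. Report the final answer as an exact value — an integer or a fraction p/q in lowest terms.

10/13

Step 1: a(2) = -1*(-21) + 2*(36) = 93; iterating: a(2)=93, a(3)=-135, a(4)=321, a(5)=-591, a(6)=1233, a(7)=-2415, a(8)=4881, a(9)=-9711, a(10)=19473, a(11)=-38895, a(12)=77841, a(13)=-155631, a(14)=311313, a(15)=-622575, a(16)=1245201, a(17)=-2490351, a(18)=4980753; answer 4980753
Step 2: R1 = 4980753; d = -13; cross terms: (-30*-30 - 1*-38)=938, (1*-11 - -13*-30)=-401, (-13*22 - 34*-11)=88, (34*-1 - -16*22)=318, (-16*-38 - -30*-1)=578; twice the area = |1521| = 1521; area = 1521/2; boundary points = 1 + 1 + 1 + 1 + 1 = 5; strictly interior points = area - boundary/2 + 1 = 759; answer 759
Step 3: R2 = 759; c = 5; total draws C(14,3) = 364; complement C(9,3) = 84; favorable 364 - 84 = 280; P = 10/13; answer 10/13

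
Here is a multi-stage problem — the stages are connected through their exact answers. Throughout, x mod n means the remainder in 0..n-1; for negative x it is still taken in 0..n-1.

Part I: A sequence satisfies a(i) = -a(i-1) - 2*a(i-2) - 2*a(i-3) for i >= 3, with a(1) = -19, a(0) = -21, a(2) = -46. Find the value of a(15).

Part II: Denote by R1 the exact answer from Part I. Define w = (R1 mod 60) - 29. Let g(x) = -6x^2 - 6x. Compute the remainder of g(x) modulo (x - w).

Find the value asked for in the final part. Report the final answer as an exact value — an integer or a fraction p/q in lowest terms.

Part I: a(3) = -1*(-46) - 2*(-19) - 2*(-21) = 126; iterating: a(3)=126, a(4)=4, a(5)=-164, a(6)=-96, a(7)=416, a(8)=104, a(9)=-744, a(10)=-296, a(11)=1576, a(12)=504, a(13)=-3064, a(14)=-1096, a(15)=6216; answer 6216
Part II: R1 = 6216; w = 7; remainder = value at the root: -6*(7)^2 - 6*(7)^1 = (-294) + (-42) = -336; answer -336

-336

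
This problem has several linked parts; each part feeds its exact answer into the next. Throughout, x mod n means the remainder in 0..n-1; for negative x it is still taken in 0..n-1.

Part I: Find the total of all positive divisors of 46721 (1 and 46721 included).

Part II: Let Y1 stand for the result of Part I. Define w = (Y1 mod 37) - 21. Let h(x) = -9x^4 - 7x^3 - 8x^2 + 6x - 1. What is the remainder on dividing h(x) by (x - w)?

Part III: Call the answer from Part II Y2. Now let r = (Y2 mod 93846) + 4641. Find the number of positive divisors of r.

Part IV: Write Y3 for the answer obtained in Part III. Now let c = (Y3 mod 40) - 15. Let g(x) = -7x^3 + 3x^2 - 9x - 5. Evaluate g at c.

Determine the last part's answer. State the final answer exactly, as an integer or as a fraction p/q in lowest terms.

Part I: 46721 = 19 * 2459; sigma = (1 + 19) * (1 + 2459) = 20 * 2460 = 49200; answer 49200
Part II: Y1 = 49200; w = 6; remainder = value at the root: -9*(6)^4 - 7*(6)^3 - 8*(6)^2 + 6*(6)^1 - 1 = (-11664) + (-1512) + (-288) + (36) + (-1) = -13429; answer -13429
Part III: Y2 = -13429; r = 85058; 85058 = 2 * 71 * 599; number of divisors = (1+1) * (1+1) * (1+1) = 8; answer 8
Part IV: Y3 = 8; c = -7; -7*(-7)^3 + 3*(-7)^2 - 9*(-7)^1 - 5 = (2401) + (147) + (63) + (-5) = 2606; answer 2606

2606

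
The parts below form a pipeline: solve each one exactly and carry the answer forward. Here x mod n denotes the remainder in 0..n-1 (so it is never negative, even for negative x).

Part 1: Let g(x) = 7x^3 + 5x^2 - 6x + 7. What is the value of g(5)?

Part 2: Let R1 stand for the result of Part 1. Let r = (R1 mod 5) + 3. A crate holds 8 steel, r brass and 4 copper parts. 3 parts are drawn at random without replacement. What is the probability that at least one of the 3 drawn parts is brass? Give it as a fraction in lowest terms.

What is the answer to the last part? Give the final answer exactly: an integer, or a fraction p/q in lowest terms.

Part 1: 7*(5)^3 + 5*(5)^2 - 6*(5)^1 + 7 = (875) + (125) + (-30) + (7) = 977; answer 977
Part 2: R1 = 977; r = 5; total draws C(17,3) = 680; complement C(12,3) = 220; favorable 680 - 220 = 460; P = 23/34; answer 23/34

23/34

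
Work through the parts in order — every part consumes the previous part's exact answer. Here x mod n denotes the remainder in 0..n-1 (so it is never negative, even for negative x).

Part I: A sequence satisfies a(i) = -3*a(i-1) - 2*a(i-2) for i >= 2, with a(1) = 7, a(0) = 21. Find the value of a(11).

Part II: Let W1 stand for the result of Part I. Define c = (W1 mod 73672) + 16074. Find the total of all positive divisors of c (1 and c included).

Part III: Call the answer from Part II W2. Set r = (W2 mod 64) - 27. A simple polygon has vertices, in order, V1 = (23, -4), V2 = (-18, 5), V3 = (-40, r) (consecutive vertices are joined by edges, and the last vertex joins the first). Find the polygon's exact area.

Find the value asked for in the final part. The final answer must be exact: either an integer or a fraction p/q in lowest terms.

Part I: a(2) = -3*(7) - 2*(21) = -63; iterating: a(2)=-63, a(3)=175, a(4)=-399, a(5)=847, a(6)=-1743, a(7)=3535, a(8)=-7119, a(9)=14287, a(10)=-28623, a(11)=57295; answer 57295
Part II: W1 = 57295; c = 73369; 73369 is prime, so its only divisors are 1 and 73369; sigma = 1 + 73369 = 73370; answer 73370
Part III: W2 = 73370; r = -1; cross terms: (23*5 - -18*-4)=43, (-18*-1 - -40*5)=218, (-40*-4 - 23*-1)=183; twice the area = |444| = 444; area = 222; answer 222

222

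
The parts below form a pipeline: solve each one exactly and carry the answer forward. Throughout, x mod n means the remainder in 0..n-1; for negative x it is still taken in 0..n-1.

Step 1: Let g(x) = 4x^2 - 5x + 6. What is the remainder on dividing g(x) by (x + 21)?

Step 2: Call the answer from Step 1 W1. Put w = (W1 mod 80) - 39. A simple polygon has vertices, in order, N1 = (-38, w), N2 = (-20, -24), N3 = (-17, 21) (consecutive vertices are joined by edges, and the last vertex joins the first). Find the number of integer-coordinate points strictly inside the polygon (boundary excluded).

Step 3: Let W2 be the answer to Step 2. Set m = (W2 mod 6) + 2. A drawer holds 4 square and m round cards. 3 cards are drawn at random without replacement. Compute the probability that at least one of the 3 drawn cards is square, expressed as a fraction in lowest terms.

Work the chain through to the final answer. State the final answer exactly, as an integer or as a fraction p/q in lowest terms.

Step 1: remainder = value at the root: 4*(-21)^2 - 5*(-21)^1 + 6 = (1764) + (105) + (6) = 1875; answer 1875
Step 2: W1 = 1875; w = -4; cross terms: (-38*-24 - -20*-4)=832, (-20*21 - -17*-24)=-828, (-17*-4 - -38*21)=866; twice the area = |870| = 870; area = 435; boundary points = 2 + 3 + 1 = 6; strictly interior points = area - boundary/2 + 1 = 433; answer 433
Step 3: W2 = 433; m = 3; total draws C(7,3) = 35; complement C(3,3) = 1; favorable 35 - 1 = 34; P = 34/35; answer 34/35

34/35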